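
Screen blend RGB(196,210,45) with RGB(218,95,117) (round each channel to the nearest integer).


Screen: C = 255 - (255-A)×(255-B)/255, rounded to nearest integer
R: 255 - (255-196)×(255-218)/255 = 255 - 2183/255 ≈ 255 - 8.561 = 246.439 → 246
G: 255 - (255-210)×(255-95)/255 = 255 - 7200/255 ≈ 255 - 28.235 = 226.765 → 227
B: 255 - (255-45)×(255-117)/255 = 255 - 28980/255 ≈ 255 - 113.647 = 141.353 → 141
= RGB(246, 227, 141)


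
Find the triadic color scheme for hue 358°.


Triadic: equally spaced at 120° intervals
H1 = 358°
H2 = (358 + 120) mod 360 = 118°
H3 = (358 + 240) mod 360 = 238°
Triadic = 358°, 118°, 238°


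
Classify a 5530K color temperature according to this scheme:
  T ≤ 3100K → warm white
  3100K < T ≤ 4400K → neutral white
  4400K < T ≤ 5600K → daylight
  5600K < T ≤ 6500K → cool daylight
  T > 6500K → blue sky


Temperature: 5530K
4400K < 5530K ≤ 5600K → daylight
Classification: daylight


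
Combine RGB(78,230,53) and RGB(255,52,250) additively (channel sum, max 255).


Additive: each channel = min(255, C₁+C₂)
R: 78+255 = 333 → 255
G: 230+52 = 282 → 255
B: 53+250 = 303 → 255
= RGB(255, 255, 255)


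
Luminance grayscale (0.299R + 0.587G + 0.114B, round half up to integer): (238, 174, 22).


Gray = 0.299×R + 0.587×G + 0.114×B
Gray = 0.299×238 + 0.587×174 + 0.114×22
Gray = 71.162 + 102.138 + 2.508
Gray = 175.808 → round half up → 176
Gray = 176


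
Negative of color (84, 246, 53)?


Invert: (255-R, 255-G, 255-B)
R: 255-84 = 171
G: 255-246 = 9
B: 255-53 = 202
= RGB(171, 9, 202)


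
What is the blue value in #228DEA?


Color: #228DEA
R = 22 = 34
G = 8D = 141
B = EA = 234
Blue = 234


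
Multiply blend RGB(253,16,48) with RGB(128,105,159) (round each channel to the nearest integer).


Multiply: C = A×B/255, rounded to nearest integer
R: 253×128/255 = 32384/255 ≈ 126.996 → 127
G: 16×105/255 = 1680/255 ≈ 6.588 → 7
B: 48×159/255 = 7632/255 ≈ 29.929 → 30
= RGB(127, 7, 30)


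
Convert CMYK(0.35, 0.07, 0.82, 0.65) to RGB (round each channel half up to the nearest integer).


R = 255 × (1-C) × (1-K) = 255 × 0.65 × 0.35 = 58.0125 → 58
G = 255 × (1-M) × (1-K) = 255 × 0.93 × 0.35 = 83.0025 → 83
B = 255 × (1-Y) × (1-K) = 255 × 0.18 × 0.35 = 16.065 → 16
= RGB(58, 83, 16)


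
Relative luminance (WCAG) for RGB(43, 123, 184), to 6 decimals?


Linearize each channel (sRGB transfer function): c = v/255; c_lin = c/12.92 if c ≤ 0.04045, else ((c+0.055)/1.055)^2.4
  R: 43/255 ≈ 0.168627 > 0.04045 → ((0.168627+0.055)/1.055)^2.4 ≈ 0.024158
  G: 123/255 ≈ 0.482353 > 0.04045 → ((0.482353+0.055)/1.055)^2.4 ≈ 0.198069
  B: 184/255 ≈ 0.721569 > 0.04045 → ((0.721569+0.055)/1.055)^2.4 ≈ 0.479320
R_lin = 0.024158, G_lin = 0.198069, B_lin = 0.479320
L = 0.2126×R + 0.7152×G + 0.0722×B
L = 0.2126×0.024158 + 0.7152×0.198069 + 0.0722×0.479320
L ≈ 0.181402


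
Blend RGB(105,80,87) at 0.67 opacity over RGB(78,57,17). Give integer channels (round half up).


C = α×F + (1-α)×B, with 1-α = 0.33
R: 0.67×105 + 0.33×78 = 70.35 + 25.74 = 96.09 → 96
G: 0.67×80 + 0.33×57 = 53.60 + 18.81 = 72.41 → 72
B: 0.67×87 + 0.33×17 = 58.29 + 5.61 = 63.90 → 64
= RGB(96, 72, 64)


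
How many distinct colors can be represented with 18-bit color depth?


Colors = 2^bits = 2^18
= 262,144 colors


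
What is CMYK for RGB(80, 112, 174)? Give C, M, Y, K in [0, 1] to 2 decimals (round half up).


R'=80/255≈0.3137, G'=112/255≈0.4392, B'=174/255≈0.6824
K = 1 - max(R',G',B') = 1 - 174/255 = 81/255 = 0.31764… → 0.32
(1-R'-K)/(1-K) simplifies to (max-R)/max with max = 174:
C = (174-80)/174 = 94/174 = 0.54022… → 0.54
M = (174-112)/174 = 62/174 = 0.35632… → 0.36
Y = (174-174)/174 = 0/174 = 0 → 0.00
= CMYK(0.54, 0.36, 0.00, 0.32)


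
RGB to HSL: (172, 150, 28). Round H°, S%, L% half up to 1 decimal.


Normalize: R'=172/255≈0.6745, G'=150/255≈0.5882, B'=28/255≈0.1098
Max=172/255, Min=28/255, Δ=Max-Min=144/255
L = (Max+Min)/2 = (172+28)/510 = 200/510 = 0.39215… → L = 39.2%
L ≤ 0.5 → S = Δ/(Max+Min) = 144/(172+28) = 144/200 = 0.72 → S = 72.0%
(the 1/255 factors cancel in S and H, so raw channel differences can be used)
Max is R' → H = 60 × (((G-B)/Δ) mod 6) = 60 × (((150-28)/144) mod 6)
  122/144 = 0.8472…
  H = 60 × 0.8472… = 50.833…° → H = 50.8°
= HSL(50.8°, 72.0%, 39.2%)


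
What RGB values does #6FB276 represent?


6F → 111 (R)
B2 → 178 (G)
76 → 118 (B)
= RGB(111, 178, 118)


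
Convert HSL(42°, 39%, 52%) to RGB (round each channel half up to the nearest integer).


H=42°, S=0.39, L=0.52
C = (1-|2L-1|)×S = (1-|0.04|)×0.39 = 0.3744
H' = H/60 = 42/60 ≈ 0.7000; X = C×(1-|H' mod 2 - 1|) = 0.26208
m = L - C/2 = 0.52 - 0.1872 = 0.3328
Sector ⌊H'⌋ = 0 → (R',G',B') = (0.3744, 0.26208, 0.0)
RGB = ((R'+m)×255, (G'+m)×255, (B'+m)×255) = (180.336, 151.6944, 84.864)
Round half up → RGB(180, 152, 85)


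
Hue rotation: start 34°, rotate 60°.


New hue = (H + rotation) mod 360
New hue = (34 + 60) mod 360
= 94 mod 360
= 94°


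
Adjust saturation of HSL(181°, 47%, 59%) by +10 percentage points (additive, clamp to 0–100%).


Original S = 47%
Adjustment = +10 percentage points
New S = 47 + (10) = 57
Clamp to [0, 100] → 57
= HSL(181°, 57%, 59%)


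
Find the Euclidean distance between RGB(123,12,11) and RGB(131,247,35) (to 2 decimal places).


d = √[(R₁-R₂)² + (G₁-G₂)² + (B₁-B₂)²]
d = √[(123-131)² + (12-247)² + (11-35)²]
d = √[64 + 55225 + 576]
d = √55865
d ≈ 236.36


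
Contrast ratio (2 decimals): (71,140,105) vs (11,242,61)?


Linearize each sRGB channel c=v/255: c/12.92 if c ≤ 0.04045 else ((c+0.055)/1.055)^2.4
L = 0.2126×R_lin + 0.7152×G_lin + 0.0722×B_lin
Color 1 (71,140,105):
  R=71: 71/255≈0.2784 > 0.04045 → ((0.2784+0.055)/1.055)^2.4 ≈ 0.06301
  G=140: 140/255≈0.5490 > 0.04045 → ((0.5490+0.055)/1.055)^2.4 ≈ 0.26225
  B=105: 105/255≈0.4118 > 0.04045 → ((0.4118+0.055)/1.055)^2.4 ≈ 0.14126
  L1 = 0.2126×0.06301 + 0.7152×0.26225 + 0.0722×0.14126 ≈ 0.21116
Color 2 (11,242,61):
  R=11: 11/255≈0.0431 > 0.04045 → ((0.0431+0.055)/1.055)^2.4 ≈ 0.00335
  G=242: 242/255≈0.9490 > 0.04045 → ((0.9490+0.055)/1.055)^2.4 ≈ 0.88792
  B=61: 61/255≈0.2392 > 0.04045 → ((0.2392+0.055)/1.055)^2.4 ≈ 0.04667
  L2 = 0.2126×0.00335 + 0.7152×0.88792 + 0.0722×0.04667 ≈ 0.63912
Lighter = 0.63912, Darker = 0.21116
Ratio = (L_lighter + 0.05) / (L_darker + 0.05)
Ratio = (0.63912 + 0.05) / (0.21116 + 0.05) = 0.68912 / 0.26116 ≈ 2.6387
Ratio ≈ 2.64:1


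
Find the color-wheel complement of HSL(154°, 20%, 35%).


Complement = opposite side of color wheel = hue + 180°
H' = (154 + 180) mod 360 = 334°
S and L unchanged.
= HSL(334°, 20%, 35%)


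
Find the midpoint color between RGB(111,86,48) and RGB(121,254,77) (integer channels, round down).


Midpoint: each channel = ⌊(C₁+C₂)/2⌋
R: ⌊(111+121)/2⌋ = 116
G: ⌊(86+254)/2⌋ = 170
B: ⌊(48+77)/2⌋ = 62
= RGB(116, 170, 62)


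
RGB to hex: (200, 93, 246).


R = 200 → C8 (hex)
G = 93 → 5D (hex)
B = 246 → F6 (hex)
Hex = #C85DF6


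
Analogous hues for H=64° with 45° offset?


Base hue: 64°
Left analog: (64 - 45) mod 360 = 19°
Right analog: (64 + 45) mod 360 = 109°
Analogous hues = 19° and 109°


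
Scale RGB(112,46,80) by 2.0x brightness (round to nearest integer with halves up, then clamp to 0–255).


Multiply each channel by 2.0, round half up, clamp to [0, 255]
R: 112×2.0 = 224
G: 46×2.0 = 92
B: 80×2.0 = 160
= RGB(224, 92, 160)


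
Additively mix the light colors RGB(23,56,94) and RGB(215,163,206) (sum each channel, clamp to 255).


Additive: each channel = min(255, C₁+C₂)
R: 23+215 = 238 → 238
G: 56+163 = 219 → 219
B: 94+206 = 300 → 255
= RGB(238, 219, 255)


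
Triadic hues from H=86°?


Triadic: equally spaced at 120° intervals
H1 = 86°
H2 = (86 + 120) mod 360 = 206°
H3 = (86 + 240) mod 360 = 326°
Triadic = 86°, 206°, 326°


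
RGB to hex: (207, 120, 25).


R = 207 → CF (hex)
G = 120 → 78 (hex)
B = 25 → 19 (hex)
Hex = #CF7819


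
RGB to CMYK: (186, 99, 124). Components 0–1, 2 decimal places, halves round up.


R'=186/255≈0.7294, G'=99/255≈0.3882, B'=124/255≈0.4863
K = 1 - max(R',G',B') = 1 - 186/255 = 69/255 = 0.27058… → 0.27
(1-R'-K)/(1-K) simplifies to (max-R)/max with max = 186:
C = (186-186)/186 = 0/186 = 0 → 0.00
M = (186-99)/186 = 87/186 = 0.46774… → 0.47
Y = (186-124)/186 = 62/186 = 0.33333… → 0.33
= CMYK(0.00, 0.47, 0.33, 0.27)


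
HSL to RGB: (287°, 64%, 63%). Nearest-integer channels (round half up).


H=287°, S=0.64, L=0.63
C = (1-|2L-1|)×S = (1-|0.26|)×0.64 = 0.4736
H' = H/60 = 287/60 ≈ 4.7833; X = C×(1-|H' mod 2 - 1|) ≈ 0.3710
m = L - C/2 = 0.63 - 0.2368 = 0.3932
Sector ⌊H'⌋ = 4 → (R',G',B') = (≈0.3710, 0.0, 0.4736)
RGB = ((R'+m)×255, (G'+m)×255, (B'+m)×255) = (194.8676, 100.266, 221.034)
Round half up → RGB(195, 100, 221)


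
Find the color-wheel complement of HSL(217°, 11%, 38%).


Complement = opposite side of color wheel = hue + 180°
H' = (217 + 180) mod 360 = 37°
S and L unchanged.
= HSL(37°, 11%, 38%)


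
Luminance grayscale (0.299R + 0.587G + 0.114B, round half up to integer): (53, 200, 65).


Gray = 0.299×R + 0.587×G + 0.114×B
Gray = 0.299×53 + 0.587×200 + 0.114×65
Gray = 15.847 + 117.400 + 7.410
Gray = 140.657 → round half up → 141
Gray = 141


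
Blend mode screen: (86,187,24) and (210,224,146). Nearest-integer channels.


Screen: C = 255 - (255-A)×(255-B)/255, rounded to nearest integer
R: 255 - (255-86)×(255-210)/255 = 255 - 7605/255 ≈ 255 - 29.824 = 225.176 → 225
G: 255 - (255-187)×(255-224)/255 = 255 - 2108/255 ≈ 255 - 8.267 = 246.733 → 247
B: 255 - (255-24)×(255-146)/255 = 255 - 25179/255 ≈ 255 - 98.741 = 156.259 → 156
= RGB(225, 247, 156)


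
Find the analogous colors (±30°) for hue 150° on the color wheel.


Base hue: 150°
Left analog: (150 - 30) mod 360 = 120°
Right analog: (150 + 30) mod 360 = 180°
Analogous hues = 120° and 180°


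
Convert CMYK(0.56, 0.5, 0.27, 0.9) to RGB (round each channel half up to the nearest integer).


R = 255 × (1-C) × (1-K) = 255 × 0.44 × 0.10 = 11.22 → 11
G = 255 × (1-M) × (1-K) = 255 × 0.50 × 0.10 = 12.75 → 13
B = 255 × (1-Y) × (1-K) = 255 × 0.73 × 0.10 = 18.615 → 19
= RGB(11, 13, 19)


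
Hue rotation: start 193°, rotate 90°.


New hue = (H + rotation) mod 360
New hue = (193 + 90) mod 360
= 283 mod 360
= 283°


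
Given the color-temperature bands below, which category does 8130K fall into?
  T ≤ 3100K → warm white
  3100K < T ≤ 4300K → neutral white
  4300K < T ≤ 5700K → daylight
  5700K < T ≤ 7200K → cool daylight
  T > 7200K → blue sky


Temperature: 8130K
8130K > 7200K → blue sky
Classification: blue sky


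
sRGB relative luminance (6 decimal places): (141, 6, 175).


Linearize each channel (sRGB transfer function): c = v/255; c_lin = c/12.92 if c ≤ 0.04045, else ((c+0.055)/1.055)^2.4
  R: 141/255 ≈ 0.552941 > 0.04045 → ((0.552941+0.055)/1.055)^2.4 ≈ 0.266356
  G: 6/255 ≈ 0.023529 ≤ 0.04045 → 0.023529/12.92 ≈ 0.001821
  B: 175/255 ≈ 0.686275 > 0.04045 → ((0.686275+0.055)/1.055)^2.4 ≈ 0.428690
R_lin = 0.266356, G_lin = 0.001821, B_lin = 0.428690
L = 0.2126×R + 0.7152×G + 0.0722×B
L = 0.2126×0.266356 + 0.7152×0.001821 + 0.0722×0.428690
L ≈ 0.088881


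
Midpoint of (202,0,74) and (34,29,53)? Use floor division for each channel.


Midpoint: each channel = ⌊(C₁+C₂)/2⌋
R: ⌊(202+34)/2⌋ = 118
G: ⌊(0+29)/2⌋ = 14
B: ⌊(74+53)/2⌋ = 63
= RGB(118, 14, 63)


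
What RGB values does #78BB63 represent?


78 → 120 (R)
BB → 187 (G)
63 → 99 (B)
= RGB(120, 187, 99)


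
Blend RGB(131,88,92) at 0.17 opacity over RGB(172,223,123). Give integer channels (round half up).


C = α×F + (1-α)×B, with 1-α = 0.83
R: 0.17×131 + 0.83×172 = 22.27 + 142.76 = 165.03 → 165
G: 0.17×88 + 0.83×223 = 14.96 + 185.09 = 200.05 → 200
B: 0.17×92 + 0.83×123 = 15.64 + 102.09 = 117.73 → 118
= RGB(165, 200, 118)


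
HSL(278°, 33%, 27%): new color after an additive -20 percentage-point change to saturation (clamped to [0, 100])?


Original S = 33%
Adjustment = -20 percentage points
New S = 33 + (-20) = 13
Clamp to [0, 100] → 13
= HSL(278°, 13%, 27%)


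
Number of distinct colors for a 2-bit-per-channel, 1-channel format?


Total bits = 2 bits/channel × 1 channels = 2 bits
Distinct colors = 2^2
= 4 colors


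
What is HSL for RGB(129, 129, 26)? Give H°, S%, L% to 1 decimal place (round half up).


Normalize: R'=129/255≈0.5059, G'=129/255≈0.5059, B'=26/255≈0.1020
Max=129/255, Min=26/255, Δ=Max-Min=103/255
L = (Max+Min)/2 = (129+26)/510 = 155/510 = 0.30392… → L = 30.4%
L ≤ 0.5 → S = Δ/(Max+Min) = 103/(129+26) = 103/155 = 0.66451… → S = 66.5%
(the 1/255 factors cancel in S and H, so raw channel differences can be used)
Max is R' → H = 60 × (((G-B)/Δ) mod 6) = 60 × (((129-26)/103) mod 6)
  103/103 = 1
  H = 60 × 1 = 60° → H = 60.0°
= HSL(60.0°, 66.5%, 30.4%)


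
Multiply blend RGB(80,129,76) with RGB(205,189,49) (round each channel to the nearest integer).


Multiply: C = A×B/255, rounded to nearest integer
R: 80×205/255 = 16400/255 ≈ 64.314 → 64
G: 129×189/255 = 24381/255 ≈ 95.612 → 96
B: 76×49/255 = 3724/255 ≈ 14.604 → 15
= RGB(64, 96, 15)


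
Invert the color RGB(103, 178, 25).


Invert: (255-R, 255-G, 255-B)
R: 255-103 = 152
G: 255-178 = 77
B: 255-25 = 230
= RGB(152, 77, 230)


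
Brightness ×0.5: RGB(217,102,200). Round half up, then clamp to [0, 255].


Multiply each channel by 0.5, round half up, clamp to [0, 255]
R: 217×0.5 = 108.5 → round → 109
G: 102×0.5 = 51
B: 200×0.5 = 100
= RGB(109, 51, 100)


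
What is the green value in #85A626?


Color: #85A626
R = 85 = 133
G = A6 = 166
B = 26 = 38
Green = 166


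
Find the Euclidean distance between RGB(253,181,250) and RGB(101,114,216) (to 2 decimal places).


d = √[(R₁-R₂)² + (G₁-G₂)² + (B₁-B₂)²]
d = √[(253-101)² + (181-114)² + (250-216)²]
d = √[23104 + 4489 + 1156]
d = √28749
d ≈ 169.56


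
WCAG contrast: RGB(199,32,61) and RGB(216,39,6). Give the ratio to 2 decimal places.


Linearize each sRGB channel c=v/255: c/12.92 if c ≤ 0.04045 else ((c+0.055)/1.055)^2.4
L = 0.2126×R_lin + 0.7152×G_lin + 0.0722×B_lin
Color 1 (199,32,61):
  R=199: 199/255≈0.7804 > 0.04045 → ((0.7804+0.055)/1.055)^2.4 ≈ 0.57112
  G=32: 32/255≈0.1255 > 0.04045 → ((0.1255+0.055)/1.055)^2.4 ≈ 0.01444
  B=61: 61/255≈0.2392 > 0.04045 → ((0.2392+0.055)/1.055)^2.4 ≈ 0.04667
  L1 = 0.2126×0.57112 + 0.7152×0.01444 + 0.0722×0.04667 ≈ 0.13512
Color 2 (216,39,6):
  R=216: 216/255≈0.8471 > 0.04045 → ((0.8471+0.055)/1.055)^2.4 ≈ 0.68669
  G=39: 39/255≈0.1529 > 0.04045 → ((0.1529+0.055)/1.055)^2.4 ≈ 0.02029
  B=6: 6/255≈0.0235 ≤ 0.04045 → 0.0235/12.92 ≈ 0.00182
  L2 = 0.2126×0.68669 + 0.7152×0.02029 + 0.0722×0.00182 ≈ 0.16063
Lighter = 0.16063, Darker = 0.13512
Ratio = (L_lighter + 0.05) / (L_darker + 0.05)
Ratio = (0.16063 + 0.05) / (0.13512 + 0.05) = 0.21063 / 0.18512 ≈ 1.1378
Ratio ≈ 1.14:1


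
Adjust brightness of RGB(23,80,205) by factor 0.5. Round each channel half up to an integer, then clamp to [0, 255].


Multiply each channel by 0.5, round half up, clamp to [0, 255]
R: 23×0.5 = 11.5 → round → 12
G: 80×0.5 = 40
B: 205×0.5 = 102.5 → round → 103
= RGB(12, 40, 103)


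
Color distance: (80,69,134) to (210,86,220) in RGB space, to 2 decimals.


d = √[(R₁-R₂)² + (G₁-G₂)² + (B₁-B₂)²]
d = √[(80-210)² + (69-86)² + (134-220)²]
d = √[16900 + 289 + 7396]
d = √24585
d ≈ 156.80


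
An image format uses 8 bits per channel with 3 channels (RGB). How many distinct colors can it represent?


Total bits = 8 bits/channel × 3 channels = 24 bits
Distinct colors = 2^24
= 16,777,216 colors


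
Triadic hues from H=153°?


Triadic: equally spaced at 120° intervals
H1 = 153°
H2 = (153 + 120) mod 360 = 273°
H3 = (153 + 240) mod 360 = 33°
Triadic = 153°, 273°, 33°


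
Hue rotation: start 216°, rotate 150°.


New hue = (H + rotation) mod 360
New hue = (216 + 150) mod 360
= 366 mod 360
= 6°


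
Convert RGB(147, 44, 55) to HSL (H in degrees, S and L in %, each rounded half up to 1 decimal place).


Normalize: R'=147/255≈0.5765, G'=44/255≈0.1725, B'=55/255≈0.2157
Max=147/255, Min=44/255, Δ=Max-Min=103/255
L = (Max+Min)/2 = (147+44)/510 = 191/510 = 0.37450… → L = 37.5%
L ≤ 0.5 → S = Δ/(Max+Min) = 103/(147+44) = 103/191 = 0.53926… → S = 53.9%
(the 1/255 factors cancel in S and H, so raw channel differences can be used)
Max is R' → H = 60 × (((G-B)/Δ) mod 6) = 60 × (((44-55)/103) mod 6)
  (-11)/103 = -0.1067…; negative, so add 6 → 5.8932…
  H = 60 × 5.8932… = 353.592…° → H = 353.6°
= HSL(353.6°, 53.9%, 37.5%)


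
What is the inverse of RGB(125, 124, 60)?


Invert: (255-R, 255-G, 255-B)
R: 255-125 = 130
G: 255-124 = 131
B: 255-60 = 195
= RGB(130, 131, 195)


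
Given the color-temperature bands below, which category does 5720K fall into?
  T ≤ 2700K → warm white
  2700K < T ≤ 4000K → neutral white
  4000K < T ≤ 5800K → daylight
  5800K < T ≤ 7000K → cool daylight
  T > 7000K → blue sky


Temperature: 5720K
4000K < 5720K ≤ 5800K → daylight
Classification: daylight


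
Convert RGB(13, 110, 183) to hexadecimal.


R = 13 → 0D (hex)
G = 110 → 6E (hex)
B = 183 → B7 (hex)
Hex = #0D6EB7


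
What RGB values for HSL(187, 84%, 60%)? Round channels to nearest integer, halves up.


H=187°, S=0.84, L=0.60
C = (1-|2L-1|)×S = (1-|0.20|)×0.84 = 0.672
H' = H/60 = 187/60 ≈ 3.1167; X = C×(1-|H' mod 2 - 1|) = 0.5936
m = L - C/2 = 0.60 - 0.336 = 0.264
Sector ⌊H'⌋ = 3 → (R',G',B') = (0.0, 0.5936, 0.672)
RGB = ((R'+m)×255, (G'+m)×255, (B'+m)×255) = (67.32, 218.688, 238.68)
Round half up → RGB(67, 219, 239)


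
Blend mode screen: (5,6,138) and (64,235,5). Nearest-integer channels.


Screen: C = 255 - (255-A)×(255-B)/255, rounded to nearest integer
R: 255 - (255-5)×(255-64)/255 = 255 - 47750/255 ≈ 255 - 187.255 = 67.745 → 68
G: 255 - (255-6)×(255-235)/255 = 255 - 4980/255 ≈ 255 - 19.529 = 235.471 → 235
B: 255 - (255-138)×(255-5)/255 = 255 - 29250/255 ≈ 255 - 114.706 = 140.294 → 140
= RGB(68, 235, 140)


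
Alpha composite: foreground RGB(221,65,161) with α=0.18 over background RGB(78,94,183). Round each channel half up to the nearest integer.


C = α×F + (1-α)×B, with 1-α = 0.82
R: 0.18×221 + 0.82×78 = 39.78 + 63.96 = 103.74 → 104
G: 0.18×65 + 0.82×94 = 11.70 + 77.08 = 88.78 → 89
B: 0.18×161 + 0.82×183 = 28.98 + 150.06 = 179.04 → 179
= RGB(104, 89, 179)


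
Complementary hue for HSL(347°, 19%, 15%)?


Complement = opposite side of color wheel = hue + 180°
H' = (347 + 180) mod 360 = 167°
S and L unchanged.
= HSL(167°, 19%, 15%)


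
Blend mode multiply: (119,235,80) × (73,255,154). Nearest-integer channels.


Multiply: C = A×B/255, rounded to nearest integer
R: 119×73/255 = 8687/255 ≈ 34.067 → 34
G: 235×255/255 = 59925/255 ≈ 235.000 → 235
B: 80×154/255 = 12320/255 ≈ 48.314 → 48
= RGB(34, 235, 48)


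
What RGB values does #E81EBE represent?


E8 → 232 (R)
1E → 30 (G)
BE → 190 (B)
= RGB(232, 30, 190)


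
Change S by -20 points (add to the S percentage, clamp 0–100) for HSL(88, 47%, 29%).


Original S = 47%
Adjustment = -20 percentage points
New S = 47 + (-20) = 27
Clamp to [0, 100] → 27
= HSL(88°, 27%, 29%)


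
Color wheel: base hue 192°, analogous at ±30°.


Base hue: 192°
Left analog: (192 - 30) mod 360 = 162°
Right analog: (192 + 30) mod 360 = 222°
Analogous hues = 162° and 222°


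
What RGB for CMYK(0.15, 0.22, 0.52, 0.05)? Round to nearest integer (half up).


R = 255 × (1-C) × (1-K) = 255 × 0.85 × 0.95 = 205.9125 → 206
G = 255 × (1-M) × (1-K) = 255 × 0.78 × 0.95 = 188.955 → 189
B = 255 × (1-Y) × (1-K) = 255 × 0.48 × 0.95 = 116.28 → 116
= RGB(206, 189, 116)


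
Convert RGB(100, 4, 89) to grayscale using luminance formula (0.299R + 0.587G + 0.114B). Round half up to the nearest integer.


Gray = 0.299×R + 0.587×G + 0.114×B
Gray = 0.299×100 + 0.587×4 + 0.114×89
Gray = 29.900 + 2.348 + 10.146
Gray = 42.394 → round half up → 42
Gray = 42


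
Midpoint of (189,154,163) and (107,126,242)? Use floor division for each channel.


Midpoint: each channel = ⌊(C₁+C₂)/2⌋
R: ⌊(189+107)/2⌋ = 148
G: ⌊(154+126)/2⌋ = 140
B: ⌊(163+242)/2⌋ = 202
= RGB(148, 140, 202)


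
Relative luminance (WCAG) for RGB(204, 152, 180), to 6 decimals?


Linearize each channel (sRGB transfer function): c = v/255; c_lin = c/12.92 if c ≤ 0.04045, else ((c+0.055)/1.055)^2.4
  R: 204/255 ≈ 0.800000 > 0.04045 → ((0.800000+0.055)/1.055)^2.4 ≈ 0.603827
  G: 152/255 ≈ 0.596078 > 0.04045 → ((0.596078+0.055)/1.055)^2.4 ≈ 0.313989
  B: 180/255 ≈ 0.705882 > 0.04045 → ((0.705882+0.055)/1.055)^2.4 ≈ 0.456411
R_lin = 0.603827, G_lin = 0.313989, B_lin = 0.456411
L = 0.2126×R + 0.7152×G + 0.0722×B
L = 0.2126×0.603827 + 0.7152×0.313989 + 0.0722×0.456411
L ≈ 0.385891


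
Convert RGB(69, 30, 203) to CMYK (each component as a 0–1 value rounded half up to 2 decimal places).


R'=69/255≈0.2706, G'=30/255≈0.1176, B'=203/255≈0.7961
K = 1 - max(R',G',B') = 1 - 203/255 = 52/255 = 0.20392… → 0.20
(1-R'-K)/(1-K) simplifies to (max-R)/max with max = 203:
C = (203-69)/203 = 134/203 = 0.66009… → 0.66
M = (203-30)/203 = 173/203 = 0.85221… → 0.85
Y = (203-203)/203 = 0/203 = 0 → 0.00
= CMYK(0.66, 0.85, 0.00, 0.20)


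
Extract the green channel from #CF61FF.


Color: #CF61FF
R = CF = 207
G = 61 = 97
B = FF = 255
Green = 97


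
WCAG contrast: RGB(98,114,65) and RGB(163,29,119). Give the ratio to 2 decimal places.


Linearize each sRGB channel c=v/255: c/12.92 if c ≤ 0.04045 else ((c+0.055)/1.055)^2.4
L = 0.2126×R_lin + 0.7152×G_lin + 0.0722×B_lin
Color 1 (98,114,65):
  R=98: 98/255≈0.3843 > 0.04045 → ((0.3843+0.055)/1.055)^2.4 ≈ 0.12214
  G=114: 114/255≈0.4471 > 0.04045 → ((0.4471+0.055)/1.055)^2.4 ≈ 0.16827
  B=65: 65/255≈0.2549 > 0.04045 → ((0.2549+0.055)/1.055)^2.4 ≈ 0.05286
  L1 = 0.2126×0.12214 + 0.7152×0.16827 + 0.0722×0.05286 ≈ 0.15013
Color 2 (163,29,119):
  R=163: 163/255≈0.6392 > 0.04045 → ((0.6392+0.055)/1.055)^2.4 ≈ 0.36625
  G=29: 29/255≈0.1137 > 0.04045 → ((0.1137+0.055)/1.055)^2.4 ≈ 0.01229
  B=119: 119/255≈0.4667 > 0.04045 → ((0.4667+0.055)/1.055)^2.4 ≈ 0.18447
  L2 = 0.2126×0.36625 + 0.7152×0.01229 + 0.0722×0.18447 ≈ 0.09997
Lighter = 0.15013, Darker = 0.09997
Ratio = (L_lighter + 0.05) / (L_darker + 0.05)
Ratio = (0.15013 + 0.05) / (0.09997 + 0.05) = 0.20013 / 0.14997 ≈ 1.3344
Ratio ≈ 1.33:1


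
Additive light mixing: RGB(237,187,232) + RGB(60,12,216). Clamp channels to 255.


Additive: each channel = min(255, C₁+C₂)
R: 237+60 = 297 → 255
G: 187+12 = 199 → 199
B: 232+216 = 448 → 255
= RGB(255, 199, 255)


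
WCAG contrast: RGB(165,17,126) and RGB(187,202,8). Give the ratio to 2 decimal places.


Linearize each sRGB channel c=v/255: c/12.92 if c ≤ 0.04045 else ((c+0.055)/1.055)^2.4
L = 0.2126×R_lin + 0.7152×G_lin + 0.0722×B_lin
Color 1 (165,17,126):
  R=165: 165/255≈0.6471 > 0.04045 → ((0.6471+0.055)/1.055)^2.4 ≈ 0.37626
  G=17: 17/255≈0.0667 > 0.04045 → ((0.0667+0.055)/1.055)^2.4 ≈ 0.00561
  B=126: 126/255≈0.4941 > 0.04045 → ((0.4941+0.055)/1.055)^2.4 ≈ 0.20864
  L1 = 0.2126×0.37626 + 0.7152×0.00561 + 0.0722×0.20864 ≈ 0.09907
Color 2 (187,202,8):
  R=187: 187/255≈0.7333 > 0.04045 → ((0.7333+0.055)/1.055)^2.4 ≈ 0.49693
  G=202: 202/255≈0.7922 > 0.04045 → ((0.7922+0.055)/1.055)^2.4 ≈ 0.59062
  B=8: 8/255≈0.0314 ≤ 0.04045 → 0.0314/12.92 ≈ 0.00243
  L2 = 0.2126×0.49693 + 0.7152×0.59062 + 0.0722×0.00243 ≈ 0.52823
Lighter = 0.52823, Darker = 0.09907
Ratio = (L_lighter + 0.05) / (L_darker + 0.05)
Ratio = (0.52823 + 0.05) / (0.09907 + 0.05) = 0.57823 / 0.14907 ≈ 3.8790
Ratio ≈ 3.88:1


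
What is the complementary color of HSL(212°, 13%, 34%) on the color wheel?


Complement = opposite side of color wheel = hue + 180°
H' = (212 + 180) mod 360 = 32°
S and L unchanged.
= HSL(32°, 13%, 34%)


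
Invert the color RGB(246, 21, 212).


Invert: (255-R, 255-G, 255-B)
R: 255-246 = 9
G: 255-21 = 234
B: 255-212 = 43
= RGB(9, 234, 43)


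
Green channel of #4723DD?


Color: #4723DD
R = 47 = 71
G = 23 = 35
B = DD = 221
Green = 35


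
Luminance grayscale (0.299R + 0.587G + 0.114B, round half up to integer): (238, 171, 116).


Gray = 0.299×R + 0.587×G + 0.114×B
Gray = 0.299×238 + 0.587×171 + 0.114×116
Gray = 71.162 + 100.377 + 13.224
Gray = 184.763 → round half up → 185
Gray = 185


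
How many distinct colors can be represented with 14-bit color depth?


Colors = 2^bits = 2^14
= 16,384 colors


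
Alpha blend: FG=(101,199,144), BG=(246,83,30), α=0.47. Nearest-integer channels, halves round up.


C = α×F + (1-α)×B, with 1-α = 0.53
R: 0.47×101 + 0.53×246 = 47.47 + 130.38 = 177.85 → 178
G: 0.47×199 + 0.53×83 = 93.53 + 43.99 = 137.52 → 138
B: 0.47×144 + 0.53×30 = 67.68 + 15.90 = 83.58 → 84
= RGB(178, 138, 84)


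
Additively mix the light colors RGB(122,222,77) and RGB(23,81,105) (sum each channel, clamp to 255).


Additive: each channel = min(255, C₁+C₂)
R: 122+23 = 145 → 145
G: 222+81 = 303 → 255
B: 77+105 = 182 → 182
= RGB(145, 255, 182)


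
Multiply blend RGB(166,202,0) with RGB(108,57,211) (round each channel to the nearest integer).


Multiply: C = A×B/255, rounded to nearest integer
R: 166×108/255 = 17928/255 ≈ 70.306 → 70
G: 202×57/255 = 11514/255 ≈ 45.153 → 45
B: 0×211/255 = 0/255 ≈ 0.000 → 0
= RGB(70, 45, 0)


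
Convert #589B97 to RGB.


58 → 88 (R)
9B → 155 (G)
97 → 151 (B)
= RGB(88, 155, 151)


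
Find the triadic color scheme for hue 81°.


Triadic: equally spaced at 120° intervals
H1 = 81°
H2 = (81 + 120) mod 360 = 201°
H3 = (81 + 240) mod 360 = 321°
Triadic = 81°, 201°, 321°


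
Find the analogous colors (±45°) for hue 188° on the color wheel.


Base hue: 188°
Left analog: (188 - 45) mod 360 = 143°
Right analog: (188 + 45) mod 360 = 233°
Analogous hues = 143° and 233°


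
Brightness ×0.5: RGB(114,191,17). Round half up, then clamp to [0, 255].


Multiply each channel by 0.5, round half up, clamp to [0, 255]
R: 114×0.5 = 57
G: 191×0.5 = 95.5 → round → 96
B: 17×0.5 = 8.5 → round → 9
= RGB(57, 96, 9)


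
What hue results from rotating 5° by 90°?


New hue = (H + rotation) mod 360
New hue = (5 + 90) mod 360
= 95 mod 360
= 95°


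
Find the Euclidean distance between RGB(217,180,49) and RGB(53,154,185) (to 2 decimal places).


d = √[(R₁-R₂)² + (G₁-G₂)² + (B₁-B₂)²]
d = √[(217-53)² + (180-154)² + (49-185)²]
d = √[26896 + 676 + 18496]
d = √46068
d ≈ 214.63


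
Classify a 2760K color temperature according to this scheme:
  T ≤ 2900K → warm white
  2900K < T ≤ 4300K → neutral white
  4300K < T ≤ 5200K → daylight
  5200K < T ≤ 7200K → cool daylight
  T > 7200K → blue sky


Temperature: 2760K
2760K ≤ 2900K → warm white
Classification: warm white


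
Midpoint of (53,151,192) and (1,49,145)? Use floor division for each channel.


Midpoint: each channel = ⌊(C₁+C₂)/2⌋
R: ⌊(53+1)/2⌋ = 27
G: ⌊(151+49)/2⌋ = 100
B: ⌊(192+145)/2⌋ = 168
= RGB(27, 100, 168)


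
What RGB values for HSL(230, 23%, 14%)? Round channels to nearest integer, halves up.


H=230°, S=0.23, L=0.14
C = (1-|2L-1|)×S = (1-|-0.72|)×0.23 = 0.0644
H' = H/60 = 230/60 ≈ 3.8333; X = C×(1-|H' mod 2 - 1|) ≈ 0.0107
m = L - C/2 = 0.14 - 0.0322 = 0.1078
Sector ⌊H'⌋ = 3 → (R',G',B') = (0.0, ≈0.0107, 0.0644)
RGB = ((R'+m)×255, (G'+m)×255, (B'+m)×255) = (27.489, 30.226, 43.911)
Round half up → RGB(27, 30, 44)


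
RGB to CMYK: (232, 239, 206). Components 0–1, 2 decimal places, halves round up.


R'=232/255≈0.9098, G'=239/255≈0.9373, B'=206/255≈0.8078
K = 1 - max(R',G',B') = 1 - 239/255 = 16/255 = 0.06274… → 0.06
(1-R'-K)/(1-K) simplifies to (max-R)/max with max = 239:
C = (239-232)/239 = 7/239 = 0.02928… → 0.03
M = (239-239)/239 = 0/239 = 0 → 0.00
Y = (239-206)/239 = 33/239 = 0.13807… → 0.14
= CMYK(0.03, 0.00, 0.14, 0.06)


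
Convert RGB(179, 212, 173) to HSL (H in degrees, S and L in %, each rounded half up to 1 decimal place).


Normalize: R'=179/255≈0.7020, G'=212/255≈0.8314, B'=173/255≈0.6784
Max=212/255, Min=173/255, Δ=Max-Min=39/255
L = (Max+Min)/2 = (212+173)/510 = 385/510 = 0.75490… → L = 75.5%
L > 0.5 → S = Δ/(2-Max-Min) = 39/(510-212-173) = 39/125 = 0.312 → S = 31.2%
(the 1/255 factors cancel in S and H, so raw channel differences can be used)
Max is G' → H = 60 × ((B-R)/Δ + 2) = 60 × ((173-179)/39 + 2)
  -6/39 + 2 = -0.1538… + 2 = 1.8461…
  H = 60 × 1.8461… = 110.769…° → H = 110.8°
= HSL(110.8°, 31.2%, 75.5%)


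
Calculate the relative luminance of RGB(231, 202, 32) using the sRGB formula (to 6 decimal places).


Linearize each channel (sRGB transfer function): c = v/255; c_lin = c/12.92 if c ≤ 0.04045, else ((c+0.055)/1.055)^2.4
  R: 231/255 ≈ 0.905882 > 0.04045 → ((0.905882+0.055)/1.055)^2.4 ≈ 0.799103
  G: 202/255 ≈ 0.792157 > 0.04045 → ((0.792157+0.055)/1.055)^2.4 ≈ 0.590619
  B: 32/255 ≈ 0.125490 > 0.04045 → ((0.125490+0.055)/1.055)^2.4 ≈ 0.014444
R_lin = 0.799103, G_lin = 0.590619, B_lin = 0.014444
L = 0.2126×R + 0.7152×G + 0.0722×B
L = 0.2126×0.799103 + 0.7152×0.590619 + 0.0722×0.014444
L ≈ 0.593343


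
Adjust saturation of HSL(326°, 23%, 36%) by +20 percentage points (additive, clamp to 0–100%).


Original S = 23%
Adjustment = +20 percentage points
New S = 23 + (20) = 43
Clamp to [0, 100] → 43
= HSL(326°, 43%, 36%)


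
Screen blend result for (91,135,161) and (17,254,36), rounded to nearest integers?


Screen: C = 255 - (255-A)×(255-B)/255, rounded to nearest integer
R: 255 - (255-91)×(255-17)/255 = 255 - 39032/255 ≈ 255 - 153.067 = 101.933 → 102
G: 255 - (255-135)×(255-254)/255 = 255 - 120/255 ≈ 255 - 0.471 = 254.529 → 255
B: 255 - (255-161)×(255-36)/255 = 255 - 20586/255 ≈ 255 - 80.729 = 174.271 → 174
= RGB(102, 255, 174)


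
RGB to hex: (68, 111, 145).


R = 68 → 44 (hex)
G = 111 → 6F (hex)
B = 145 → 91 (hex)
Hex = #446F91


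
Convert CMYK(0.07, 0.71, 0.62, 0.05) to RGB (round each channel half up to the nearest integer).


R = 255 × (1-C) × (1-K) = 255 × 0.93 × 0.95 = 225.2925 → 225
G = 255 × (1-M) × (1-K) = 255 × 0.29 × 0.95 = 70.2525 → 70
B = 255 × (1-Y) × (1-K) = 255 × 0.38 × 0.95 = 92.055 → 92
= RGB(225, 70, 92)


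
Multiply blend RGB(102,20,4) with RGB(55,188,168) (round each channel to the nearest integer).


Multiply: C = A×B/255, rounded to nearest integer
R: 102×55/255 = 5610/255 ≈ 22.000 → 22
G: 20×188/255 = 3760/255 ≈ 14.745 → 15
B: 4×168/255 = 672/255 ≈ 2.635 → 3
= RGB(22, 15, 3)


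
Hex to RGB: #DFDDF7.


DF → 223 (R)
DD → 221 (G)
F7 → 247 (B)
= RGB(223, 221, 247)


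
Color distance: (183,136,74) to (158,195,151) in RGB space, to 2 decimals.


d = √[(R₁-R₂)² + (G₁-G₂)² + (B₁-B₂)²]
d = √[(183-158)² + (136-195)² + (74-151)²]
d = √[625 + 3481 + 5929]
d = √10035
d ≈ 100.17


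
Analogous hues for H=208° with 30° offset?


Base hue: 208°
Left analog: (208 - 30) mod 360 = 178°
Right analog: (208 + 30) mod 360 = 238°
Analogous hues = 178° and 238°


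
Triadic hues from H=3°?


Triadic: equally spaced at 120° intervals
H1 = 3°
H2 = (3 + 120) mod 360 = 123°
H3 = (3 + 240) mod 360 = 243°
Triadic = 3°, 123°, 243°


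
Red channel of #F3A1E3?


Color: #F3A1E3
R = F3 = 243
G = A1 = 161
B = E3 = 227
Red = 243


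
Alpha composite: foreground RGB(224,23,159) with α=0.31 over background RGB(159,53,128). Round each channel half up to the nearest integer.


C = α×F + (1-α)×B, with 1-α = 0.69
R: 0.31×224 + 0.69×159 = 69.44 + 109.71 = 179.15 → 179
G: 0.31×23 + 0.69×53 = 7.13 + 36.57 = 43.70 → 44
B: 0.31×159 + 0.69×128 = 49.29 + 88.32 = 137.61 → 138
= RGB(179, 44, 138)


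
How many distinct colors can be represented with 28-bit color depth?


Colors = 2^bits = 2^28
= 268,435,456 colors


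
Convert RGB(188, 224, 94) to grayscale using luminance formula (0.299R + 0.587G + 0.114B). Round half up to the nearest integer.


Gray = 0.299×R + 0.587×G + 0.114×B
Gray = 0.299×188 + 0.587×224 + 0.114×94
Gray = 56.212 + 131.488 + 10.716
Gray = 198.416 → round half up → 198
Gray = 198


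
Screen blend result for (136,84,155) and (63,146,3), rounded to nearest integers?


Screen: C = 255 - (255-A)×(255-B)/255, rounded to nearest integer
R: 255 - (255-136)×(255-63)/255 = 255 - 22848/255 ≈ 255 - 89.600 = 165.400 → 165
G: 255 - (255-84)×(255-146)/255 = 255 - 18639/255 ≈ 255 - 73.094 = 181.906 → 182
B: 255 - (255-155)×(255-3)/255 = 255 - 25200/255 ≈ 255 - 98.824 = 156.176 → 156
= RGB(165, 182, 156)


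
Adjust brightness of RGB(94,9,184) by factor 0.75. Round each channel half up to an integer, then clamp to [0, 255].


Multiply each channel by 0.75, round half up, clamp to [0, 255]
R: 94×0.75 = 70.5 → round → 71
G: 9×0.75 = 6.75 → round → 7
B: 184×0.75 = 138
= RGB(71, 7, 138)


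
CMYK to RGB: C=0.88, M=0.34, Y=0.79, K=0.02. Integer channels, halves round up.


R = 255 × (1-C) × (1-K) = 255 × 0.12 × 0.98 = 29.988 → 30
G = 255 × (1-M) × (1-K) = 255 × 0.66 × 0.98 = 164.934 → 165
B = 255 × (1-Y) × (1-K) = 255 × 0.21 × 0.98 = 52.479 → 52
= RGB(30, 165, 52)


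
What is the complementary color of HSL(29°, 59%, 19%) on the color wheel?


Complement = opposite side of color wheel = hue + 180°
H' = (29 + 180) mod 360 = 209°
S and L unchanged.
= HSL(209°, 59%, 19%)


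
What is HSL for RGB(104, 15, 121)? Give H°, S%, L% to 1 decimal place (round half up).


Normalize: R'=104/255≈0.4078, G'=15/255≈0.0588, B'=121/255≈0.4745
Max=121/255, Min=15/255, Δ=Max-Min=106/255
L = (Max+Min)/2 = (121+15)/510 = 136/510 = 0.26666… → L = 26.7%
L ≤ 0.5 → S = Δ/(Max+Min) = 106/(121+15) = 106/136 = 0.77941… → S = 77.9%
(the 1/255 factors cancel in S and H, so raw channel differences can be used)
Max is B' → H = 60 × ((R-G)/Δ + 4) = 60 × ((104-15)/106 + 4)
  89/106 + 4 = 0.8396… + 4 = 4.8396…
  H = 60 × 4.8396… = 290.377…° → H = 290.4°
= HSL(290.4°, 77.9%, 26.7%)


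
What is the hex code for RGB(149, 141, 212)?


R = 149 → 95 (hex)
G = 141 → 8D (hex)
B = 212 → D4 (hex)
Hex = #958DD4


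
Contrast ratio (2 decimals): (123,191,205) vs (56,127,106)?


Linearize each sRGB channel c=v/255: c/12.92 if c ≤ 0.04045 else ((c+0.055)/1.055)^2.4
L = 0.2126×R_lin + 0.7152×G_lin + 0.0722×B_lin
Color 1 (123,191,205):
  R=123: 123/255≈0.4824 > 0.04045 → ((0.4824+0.055)/1.055)^2.4 ≈ 0.19807
  G=191: 191/255≈0.7490 > 0.04045 → ((0.7490+0.055)/1.055)^2.4 ≈ 0.52100
  B=205: 205/255≈0.8039 > 0.04045 → ((0.8039+0.055)/1.055)^2.4 ≈ 0.61050
  L1 = 0.2126×0.19807 + 0.7152×0.52100 + 0.0722×0.61050 ≈ 0.45880
Color 2 (56,127,106):
  R=56: 56/255≈0.2196 > 0.04045 → ((0.2196+0.055)/1.055)^2.4 ≈ 0.03955
  G=127: 127/255≈0.4980 > 0.04045 → ((0.4980+0.055)/1.055)^2.4 ≈ 0.21223
  B=106: 106/255≈0.4157 > 0.04045 → ((0.4157+0.055)/1.055)^2.4 ≈ 0.14413
  L2 = 0.2126×0.03955 + 0.7152×0.21223 + 0.0722×0.14413 ≈ 0.17060
Lighter = 0.45880, Darker = 0.17060
Ratio = (L_lighter + 0.05) / (L_darker + 0.05)
Ratio = (0.45880 + 0.05) / (0.17060 + 0.05) = 0.50880 / 0.22060 ≈ 2.3064
Ratio ≈ 2.31:1


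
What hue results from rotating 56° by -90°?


New hue = (H + rotation) mod 360
New hue = (56 -90) mod 360
= -34 mod 360
= 326°


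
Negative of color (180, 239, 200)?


Invert: (255-R, 255-G, 255-B)
R: 255-180 = 75
G: 255-239 = 16
B: 255-200 = 55
= RGB(75, 16, 55)


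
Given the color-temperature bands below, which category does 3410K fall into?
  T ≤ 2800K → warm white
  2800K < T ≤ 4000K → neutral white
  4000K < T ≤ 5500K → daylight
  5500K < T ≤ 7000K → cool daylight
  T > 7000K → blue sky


Temperature: 3410K
2800K < 3410K ≤ 4000K → neutral white
Classification: neutral white


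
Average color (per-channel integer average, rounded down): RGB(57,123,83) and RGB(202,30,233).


Midpoint: each channel = ⌊(C₁+C₂)/2⌋
R: ⌊(57+202)/2⌋ = 129
G: ⌊(123+30)/2⌋ = 76
B: ⌊(83+233)/2⌋ = 158
= RGB(129, 76, 158)


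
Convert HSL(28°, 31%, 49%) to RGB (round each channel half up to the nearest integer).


H=28°, S=0.31, L=0.49
C = (1-|2L-1|)×S = (1-|-0.02|)×0.31 = 0.3038
H' = H/60 = 28/60 ≈ 0.4667; X = C×(1-|H' mod 2 - 1|) ≈ 0.1418
m = L - C/2 = 0.49 - 0.1519 = 0.3381
Sector ⌊H'⌋ = 0 → (R',G',B') = (0.3038, ≈0.1418, 0.0)
RGB = ((R'+m)×255, (G'+m)×255, (B'+m)×255) = (163.6845, 122.3677, 86.2155)
Round half up → RGB(164, 122, 86)


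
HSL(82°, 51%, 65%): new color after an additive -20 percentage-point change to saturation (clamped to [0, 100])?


Original S = 51%
Adjustment = -20 percentage points
New S = 51 + (-20) = 31
Clamp to [0, 100] → 31
= HSL(82°, 31%, 65%)


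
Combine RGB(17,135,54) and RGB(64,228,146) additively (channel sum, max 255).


Additive: each channel = min(255, C₁+C₂)
R: 17+64 = 81 → 81
G: 135+228 = 363 → 255
B: 54+146 = 200 → 200
= RGB(81, 255, 200)


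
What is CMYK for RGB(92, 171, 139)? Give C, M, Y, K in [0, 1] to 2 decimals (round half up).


R'=92/255≈0.3608, G'=171/255≈0.6706, B'=139/255≈0.5451
K = 1 - max(R',G',B') = 1 - 171/255 = 84/255 = 0.32941… → 0.33
(1-R'-K)/(1-K) simplifies to (max-R)/max with max = 171:
C = (171-92)/171 = 79/171 = 0.46198… → 0.46
M = (171-171)/171 = 0/171 = 0 → 0.00
Y = (171-139)/171 = 32/171 = 0.18713… → 0.19
= CMYK(0.46, 0.00, 0.19, 0.33)


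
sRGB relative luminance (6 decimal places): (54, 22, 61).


Linearize each channel (sRGB transfer function): c = v/255; c_lin = c/12.92 if c ≤ 0.04045, else ((c+0.055)/1.055)^2.4
  R: 54/255 ≈ 0.211765 > 0.04045 → ((0.211765+0.055)/1.055)^2.4 ≈ 0.036889
  G: 22/255 ≈ 0.086275 > 0.04045 → ((0.086275+0.055)/1.055)^2.4 ≈ 0.008023
  B: 61/255 ≈ 0.239216 > 0.04045 → ((0.239216+0.055)/1.055)^2.4 ≈ 0.046665
R_lin = 0.036889, G_lin = 0.008023, B_lin = 0.046665
L = 0.2126×R + 0.7152×G + 0.0722×B
L = 0.2126×0.036889 + 0.7152×0.008023 + 0.0722×0.046665
L ≈ 0.016950


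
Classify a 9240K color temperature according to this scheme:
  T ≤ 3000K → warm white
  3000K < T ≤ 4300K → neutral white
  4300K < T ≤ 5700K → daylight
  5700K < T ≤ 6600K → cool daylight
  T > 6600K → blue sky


Temperature: 9240K
9240K > 6600K → blue sky
Classification: blue sky


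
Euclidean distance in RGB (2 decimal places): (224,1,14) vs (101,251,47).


d = √[(R₁-R₂)² + (G₁-G₂)² + (B₁-B₂)²]
d = √[(224-101)² + (1-251)² + (14-47)²]
d = √[15129 + 62500 + 1089]
d = √78718
d ≈ 280.57


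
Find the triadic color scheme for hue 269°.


Triadic: equally spaced at 120° intervals
H1 = 269°
H2 = (269 + 120) mod 360 = 29°
H3 = (269 + 240) mod 360 = 149°
Triadic = 269°, 29°, 149°


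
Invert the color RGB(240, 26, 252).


Invert: (255-R, 255-G, 255-B)
R: 255-240 = 15
G: 255-26 = 229
B: 255-252 = 3
= RGB(15, 229, 3)
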